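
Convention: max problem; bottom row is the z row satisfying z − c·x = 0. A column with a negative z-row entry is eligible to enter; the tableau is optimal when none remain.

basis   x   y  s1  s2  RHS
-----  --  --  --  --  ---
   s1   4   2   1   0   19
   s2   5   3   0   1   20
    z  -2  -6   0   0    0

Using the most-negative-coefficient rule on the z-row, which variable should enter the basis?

Negative z-row entries: x: -2, y: -6.
The most negative is -6 in column y, so y enters.

y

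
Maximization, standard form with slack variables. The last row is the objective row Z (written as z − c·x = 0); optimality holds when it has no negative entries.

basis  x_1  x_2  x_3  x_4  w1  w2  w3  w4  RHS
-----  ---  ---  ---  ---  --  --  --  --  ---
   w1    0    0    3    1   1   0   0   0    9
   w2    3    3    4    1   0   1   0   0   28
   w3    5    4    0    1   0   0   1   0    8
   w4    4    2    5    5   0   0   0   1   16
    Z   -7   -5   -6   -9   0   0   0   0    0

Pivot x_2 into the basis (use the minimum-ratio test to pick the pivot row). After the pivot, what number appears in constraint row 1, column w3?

0

Ratio test on column x_2 — row 1: entry 0 ≤ 0; row 2: 28/3 = 28/3; row 3: 8/4 = 2; row 4: 16/2 = 8. Minimum is 2 at row 3 (w3 leaves); pivot element 4.
Divide row 3 by 4; eliminate column x_2 from the other rows.
Row 1 update in column w3: 0 − 0·(1/4) = 0.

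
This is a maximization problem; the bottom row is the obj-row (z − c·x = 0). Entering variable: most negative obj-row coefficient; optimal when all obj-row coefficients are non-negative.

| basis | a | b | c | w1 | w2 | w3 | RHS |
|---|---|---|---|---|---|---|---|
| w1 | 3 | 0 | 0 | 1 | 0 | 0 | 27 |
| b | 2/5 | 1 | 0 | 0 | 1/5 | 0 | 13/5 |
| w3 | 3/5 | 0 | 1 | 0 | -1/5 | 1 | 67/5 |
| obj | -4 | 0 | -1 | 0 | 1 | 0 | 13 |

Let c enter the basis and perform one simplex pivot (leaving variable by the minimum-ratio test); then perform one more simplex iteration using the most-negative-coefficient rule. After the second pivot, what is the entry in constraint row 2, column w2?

1/2

Ratio test on column c — row 1: entry 0 ≤ 0; row 2: entry 0 ≤ 0; row 3: (67/5)/1 = 67/5. Minimum is 67/5 at row 3 (w3 leaves); pivot element 1.
Divide row 3 by 1; eliminate column c from the other rows.
Second iteration: most negative obj-row entry is -17/5 in column a, so a enters.
Ratio test on column a — row 1: 27/3 = 9; row 2: (13/5)/(2/5) = 13/2; row 3: (67/5)/(3/5) = 67/3. Minimum is 13/2 at row 2 (b leaves); pivot element 2/5.
Divide row 2 by 2/5; eliminate column a from the other rows.
After both pivots, the entry at constraint row 2, column w2 is 1/2.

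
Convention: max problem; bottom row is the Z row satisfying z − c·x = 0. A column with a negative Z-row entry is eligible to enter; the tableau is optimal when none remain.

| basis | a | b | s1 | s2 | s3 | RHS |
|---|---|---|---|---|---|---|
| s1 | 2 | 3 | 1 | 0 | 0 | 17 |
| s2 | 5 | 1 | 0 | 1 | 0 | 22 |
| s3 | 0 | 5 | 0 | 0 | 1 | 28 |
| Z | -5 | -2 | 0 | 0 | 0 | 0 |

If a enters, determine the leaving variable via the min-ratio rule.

Column a entries and ratios — s1: 17/2 = 17/2; s2: 22/5 = 22/5; s3: 0 ≤ 0, skip.
Smallest ratio is 22/5 in the row of s2, so s2 leaves.

s2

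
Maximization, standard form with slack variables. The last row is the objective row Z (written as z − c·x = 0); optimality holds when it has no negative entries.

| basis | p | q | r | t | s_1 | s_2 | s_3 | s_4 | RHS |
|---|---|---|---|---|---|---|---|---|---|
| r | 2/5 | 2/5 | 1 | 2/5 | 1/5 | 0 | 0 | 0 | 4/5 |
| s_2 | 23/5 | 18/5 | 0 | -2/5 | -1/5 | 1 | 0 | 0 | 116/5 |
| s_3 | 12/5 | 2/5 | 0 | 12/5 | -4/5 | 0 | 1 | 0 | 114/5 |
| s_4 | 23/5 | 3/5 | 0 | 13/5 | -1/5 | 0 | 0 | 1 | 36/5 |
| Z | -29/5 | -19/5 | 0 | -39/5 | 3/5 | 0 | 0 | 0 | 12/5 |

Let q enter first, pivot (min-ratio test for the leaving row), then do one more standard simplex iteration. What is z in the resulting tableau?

18

Ratio test on column q — row 1: (4/5)/(2/5) = 2; row 2: (116/5)/(18/5) = 58/9; row 3: (114/5)/(2/5) = 57; row 4: (36/5)/(3/5) = 12. Minimum is 2 at row 1 (r leaves); pivot element 2/5.
Pivot on row 1; the Z-row RHS becomes 12/5 − (-19/5)·2 = 10.
Next entering variable (most negative Z-row entry -4): t.
Ratio test on column t — row 1: 2/1 = 2; row 2: entry -4 ≤ 0; row 3: 22/2 = 11; row 4: 6/2 = 3. Minimum is 2 at row 1 (q leaves); pivot element 1.
After the second pivot the Z-row RHS is 10 − (-4)·2 = 18.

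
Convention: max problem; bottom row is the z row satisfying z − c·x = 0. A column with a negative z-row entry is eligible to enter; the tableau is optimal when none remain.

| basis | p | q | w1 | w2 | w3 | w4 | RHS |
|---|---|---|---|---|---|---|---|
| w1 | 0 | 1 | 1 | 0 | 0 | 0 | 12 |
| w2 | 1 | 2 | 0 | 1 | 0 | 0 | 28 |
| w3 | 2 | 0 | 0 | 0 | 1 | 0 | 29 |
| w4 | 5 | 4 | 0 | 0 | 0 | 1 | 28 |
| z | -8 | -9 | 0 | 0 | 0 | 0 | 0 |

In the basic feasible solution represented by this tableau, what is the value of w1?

12

w1 is basic (row 1); its value is the RHS of that row, 12.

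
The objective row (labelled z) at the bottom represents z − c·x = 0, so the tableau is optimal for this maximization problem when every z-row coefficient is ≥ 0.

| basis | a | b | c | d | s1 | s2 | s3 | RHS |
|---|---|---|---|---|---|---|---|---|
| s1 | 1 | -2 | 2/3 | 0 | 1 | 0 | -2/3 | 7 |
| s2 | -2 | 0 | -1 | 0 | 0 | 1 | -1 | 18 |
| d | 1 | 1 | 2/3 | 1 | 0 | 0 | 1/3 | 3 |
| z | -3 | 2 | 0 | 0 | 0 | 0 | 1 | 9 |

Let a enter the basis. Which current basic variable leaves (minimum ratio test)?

Column a entries and ratios — s1: 7/1 = 7; s2: -2 ≤ 0, skip; d: 3/1 = 3.
Smallest ratio is 3 in the row of d, so d leaves.

d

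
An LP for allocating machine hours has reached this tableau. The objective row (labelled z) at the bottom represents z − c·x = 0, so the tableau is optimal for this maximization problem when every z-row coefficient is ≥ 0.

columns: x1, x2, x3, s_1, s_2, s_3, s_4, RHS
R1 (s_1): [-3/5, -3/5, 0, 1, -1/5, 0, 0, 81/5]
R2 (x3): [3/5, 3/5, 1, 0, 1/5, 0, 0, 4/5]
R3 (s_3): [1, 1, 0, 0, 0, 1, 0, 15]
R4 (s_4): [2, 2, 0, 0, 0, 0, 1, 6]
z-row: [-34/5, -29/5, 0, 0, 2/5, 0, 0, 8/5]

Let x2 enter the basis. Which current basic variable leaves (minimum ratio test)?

Column x2 entries and ratios — s_1: -3/5 ≤ 0, skip; x3: (4/5)/(3/5) = 4/3; s_3: 15/1 = 15; s_4: 6/2 = 3.
Smallest ratio is 4/3 in the row of x3, so x3 leaves.

x3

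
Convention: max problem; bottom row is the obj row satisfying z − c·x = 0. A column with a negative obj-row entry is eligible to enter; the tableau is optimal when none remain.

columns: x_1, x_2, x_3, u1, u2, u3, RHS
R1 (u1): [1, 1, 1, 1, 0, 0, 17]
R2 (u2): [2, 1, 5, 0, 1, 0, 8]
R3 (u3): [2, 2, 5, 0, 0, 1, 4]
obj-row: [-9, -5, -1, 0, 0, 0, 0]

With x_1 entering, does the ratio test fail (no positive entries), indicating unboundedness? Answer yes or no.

no

Column x_1 has positive entries in row(s) 1, 2, 3, so the ratio test bounds it — not unbounded.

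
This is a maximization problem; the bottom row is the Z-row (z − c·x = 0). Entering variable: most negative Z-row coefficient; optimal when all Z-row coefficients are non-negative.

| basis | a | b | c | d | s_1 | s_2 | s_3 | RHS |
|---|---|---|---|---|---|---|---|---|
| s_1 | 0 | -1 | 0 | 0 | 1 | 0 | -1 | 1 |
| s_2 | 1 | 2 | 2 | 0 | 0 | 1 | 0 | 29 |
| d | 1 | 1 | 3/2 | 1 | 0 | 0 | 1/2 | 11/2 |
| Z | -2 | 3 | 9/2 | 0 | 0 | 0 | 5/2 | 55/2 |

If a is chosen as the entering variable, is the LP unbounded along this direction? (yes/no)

Column a has positive entries in row(s) 2, 3, so the ratio test bounds it — not unbounded.

no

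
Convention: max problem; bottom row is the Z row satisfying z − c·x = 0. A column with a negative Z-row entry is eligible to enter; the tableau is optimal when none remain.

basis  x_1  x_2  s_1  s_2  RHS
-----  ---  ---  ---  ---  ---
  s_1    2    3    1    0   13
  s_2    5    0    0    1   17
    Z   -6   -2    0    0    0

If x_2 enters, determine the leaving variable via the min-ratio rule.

Column x_2 entries and ratios — s_1: 13/3 = 13/3; s_2: 0 ≤ 0, skip.
Smallest ratio is 13/3 in the row of s_1, so s_1 leaves.

s_1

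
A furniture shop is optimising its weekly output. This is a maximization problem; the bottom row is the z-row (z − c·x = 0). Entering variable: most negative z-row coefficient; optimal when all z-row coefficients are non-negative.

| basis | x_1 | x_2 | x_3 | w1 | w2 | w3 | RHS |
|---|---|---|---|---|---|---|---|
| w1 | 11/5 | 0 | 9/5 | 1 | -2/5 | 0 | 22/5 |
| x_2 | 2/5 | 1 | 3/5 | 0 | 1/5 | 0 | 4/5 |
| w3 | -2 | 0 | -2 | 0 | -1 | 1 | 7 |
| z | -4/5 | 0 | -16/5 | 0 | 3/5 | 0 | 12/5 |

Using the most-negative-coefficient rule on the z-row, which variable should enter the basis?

x_3

Negative z-row entries: x_1: -4/5, x_3: -16/5.
The most negative is -16/5 in column x_3, so x_3 enters.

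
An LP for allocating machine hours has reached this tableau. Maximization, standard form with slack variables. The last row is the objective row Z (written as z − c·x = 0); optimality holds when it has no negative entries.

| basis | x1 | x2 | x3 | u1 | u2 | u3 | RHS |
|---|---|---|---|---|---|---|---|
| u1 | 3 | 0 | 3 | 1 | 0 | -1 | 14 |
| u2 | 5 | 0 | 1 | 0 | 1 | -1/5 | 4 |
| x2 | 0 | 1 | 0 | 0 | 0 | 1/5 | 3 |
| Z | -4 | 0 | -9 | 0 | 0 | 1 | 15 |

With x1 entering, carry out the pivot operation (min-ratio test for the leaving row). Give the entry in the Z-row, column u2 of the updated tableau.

4/5

Ratio test on column x1 — row 1: 14/3 = 14/3; row 2: 4/5 = 4/5; row 3: entry 0 ≤ 0. Minimum is 4/5 at row 2 (u2 leaves); pivot element 5.
Divide row 2 by 5; eliminate column x1 from the other rows.
Z-row update in column u2: 0 − (-4)·(1/5) = 4/5.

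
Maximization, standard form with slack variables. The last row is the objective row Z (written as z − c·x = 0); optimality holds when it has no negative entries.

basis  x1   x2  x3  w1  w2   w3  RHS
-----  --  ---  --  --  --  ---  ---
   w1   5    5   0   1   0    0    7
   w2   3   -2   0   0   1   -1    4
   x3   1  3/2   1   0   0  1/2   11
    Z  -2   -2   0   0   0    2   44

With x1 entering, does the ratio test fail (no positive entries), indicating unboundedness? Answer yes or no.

Column x1 has positive entries in row(s) 1, 2, 3, so the ratio test bounds it — not unbounded.

no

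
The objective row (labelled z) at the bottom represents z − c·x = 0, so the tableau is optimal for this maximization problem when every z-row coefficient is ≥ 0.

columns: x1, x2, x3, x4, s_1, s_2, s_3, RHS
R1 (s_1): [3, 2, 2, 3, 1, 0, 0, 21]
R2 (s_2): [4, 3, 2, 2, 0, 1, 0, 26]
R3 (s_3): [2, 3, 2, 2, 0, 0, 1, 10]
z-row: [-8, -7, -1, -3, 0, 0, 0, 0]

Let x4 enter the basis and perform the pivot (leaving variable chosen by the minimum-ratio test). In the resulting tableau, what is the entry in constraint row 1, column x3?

Ratio test on column x4 — row 1: 21/3 = 7; row 2: 26/2 = 13; row 3: 10/2 = 5. Minimum is 5 at row 3 (s_3 leaves); pivot element 2.
Divide row 3 by 2; eliminate column x4 from the other rows.
Row 1 update in column x3: 2 − 3·1 = -1.

-1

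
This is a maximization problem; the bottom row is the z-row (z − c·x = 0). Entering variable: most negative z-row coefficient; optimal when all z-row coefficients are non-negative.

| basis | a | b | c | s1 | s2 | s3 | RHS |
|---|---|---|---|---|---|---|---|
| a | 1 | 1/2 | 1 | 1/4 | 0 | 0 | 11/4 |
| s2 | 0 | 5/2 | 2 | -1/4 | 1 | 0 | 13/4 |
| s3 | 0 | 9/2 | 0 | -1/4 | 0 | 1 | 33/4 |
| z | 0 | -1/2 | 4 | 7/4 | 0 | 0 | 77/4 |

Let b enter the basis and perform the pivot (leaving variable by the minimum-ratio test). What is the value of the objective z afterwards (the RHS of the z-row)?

199/10

Ratio test on column b — row 1: (11/4)/(1/2) = 11/2; row 2: (13/4)/(5/2) = 13/10; row 3: (33/4)/(9/2) = 11/6. Minimum is 13/10 at row 2 (s2 leaves); pivot element 5/2.
Pivot on row 2; the z-row RHS becomes 77/4 − (-1/2)·(13/10) = 199/10.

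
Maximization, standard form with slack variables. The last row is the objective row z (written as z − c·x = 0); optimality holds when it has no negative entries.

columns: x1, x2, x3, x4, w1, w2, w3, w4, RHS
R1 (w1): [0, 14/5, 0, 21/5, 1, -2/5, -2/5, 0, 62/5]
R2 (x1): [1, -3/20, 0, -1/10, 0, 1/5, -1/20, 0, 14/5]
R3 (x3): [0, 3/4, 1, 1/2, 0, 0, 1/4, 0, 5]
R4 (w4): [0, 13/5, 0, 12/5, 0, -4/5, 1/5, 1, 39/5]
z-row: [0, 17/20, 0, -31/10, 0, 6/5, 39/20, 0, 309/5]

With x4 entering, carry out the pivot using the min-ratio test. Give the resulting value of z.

Ratio test on column x4 — row 1: (62/5)/(21/5) = 62/21; row 2: entry -1/10 ≤ 0; row 3: 5/(1/2) = 10; row 4: (39/5)/(12/5) = 13/4. Minimum is 62/21 at row 1 (w1 leaves); pivot element 21/5.
Pivot on row 1; the z-row RHS becomes 309/5 − (-31/10)·(62/21) = 1490/21.

1490/21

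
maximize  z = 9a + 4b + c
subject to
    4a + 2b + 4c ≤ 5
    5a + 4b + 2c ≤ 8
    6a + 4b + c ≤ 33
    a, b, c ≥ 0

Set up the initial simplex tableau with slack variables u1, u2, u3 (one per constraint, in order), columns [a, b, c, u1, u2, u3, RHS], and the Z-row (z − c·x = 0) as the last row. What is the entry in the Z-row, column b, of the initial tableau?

The Z-row carries the negated objective coefficients: the b entry is -4.

-4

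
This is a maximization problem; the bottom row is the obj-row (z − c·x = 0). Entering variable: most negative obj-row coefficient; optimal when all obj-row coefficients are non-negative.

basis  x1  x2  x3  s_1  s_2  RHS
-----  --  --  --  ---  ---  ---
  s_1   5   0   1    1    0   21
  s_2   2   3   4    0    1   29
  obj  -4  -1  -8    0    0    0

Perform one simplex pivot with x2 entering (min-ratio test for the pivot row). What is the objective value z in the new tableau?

Ratio test on column x2 — row 1: entry 0 ≤ 0; row 2: 29/3 = 29/3. Minimum is 29/3 at row 2 (s_2 leaves); pivot element 3.
Pivot on row 2; the obj-row RHS becomes 0 − (-1)·(29/3) = 29/3.

29/3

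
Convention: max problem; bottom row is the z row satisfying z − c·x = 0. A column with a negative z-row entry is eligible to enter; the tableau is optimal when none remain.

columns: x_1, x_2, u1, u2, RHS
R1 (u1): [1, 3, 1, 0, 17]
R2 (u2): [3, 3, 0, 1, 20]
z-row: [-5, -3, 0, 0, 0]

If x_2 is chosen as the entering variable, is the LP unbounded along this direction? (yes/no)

no

Column x_2 has positive entries in row(s) 1, 2, so the ratio test bounds it — not unbounded.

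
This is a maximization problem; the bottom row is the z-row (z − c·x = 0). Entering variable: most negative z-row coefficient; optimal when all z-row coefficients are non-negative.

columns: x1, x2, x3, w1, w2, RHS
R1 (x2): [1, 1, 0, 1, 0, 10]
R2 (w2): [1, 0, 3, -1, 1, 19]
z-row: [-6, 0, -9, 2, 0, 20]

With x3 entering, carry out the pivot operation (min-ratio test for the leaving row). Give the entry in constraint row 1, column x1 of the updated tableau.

Ratio test on column x3 — row 1: entry 0 ≤ 0; row 2: 19/3 = 19/3. Minimum is 19/3 at row 2 (w2 leaves); pivot element 3.
Divide row 2 by 3; eliminate column x3 from the other rows.
Row 1 update in column x1: 1 − 0·(1/3) = 1.

1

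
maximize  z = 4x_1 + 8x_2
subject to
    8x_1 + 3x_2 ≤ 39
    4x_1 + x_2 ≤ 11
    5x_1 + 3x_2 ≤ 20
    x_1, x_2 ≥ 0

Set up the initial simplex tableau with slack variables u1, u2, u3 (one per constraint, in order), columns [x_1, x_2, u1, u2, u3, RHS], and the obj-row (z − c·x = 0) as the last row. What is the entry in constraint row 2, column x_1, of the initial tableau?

4

Constraint 2 has coefficient 4 on x_1.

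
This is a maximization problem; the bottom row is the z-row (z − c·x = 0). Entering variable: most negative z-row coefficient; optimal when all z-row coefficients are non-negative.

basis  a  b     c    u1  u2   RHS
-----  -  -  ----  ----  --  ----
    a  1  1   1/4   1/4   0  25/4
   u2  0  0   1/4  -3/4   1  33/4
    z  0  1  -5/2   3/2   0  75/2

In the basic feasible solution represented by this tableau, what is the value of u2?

u2 is basic (row 2); its value is the RHS of that row, 33/4.

33/4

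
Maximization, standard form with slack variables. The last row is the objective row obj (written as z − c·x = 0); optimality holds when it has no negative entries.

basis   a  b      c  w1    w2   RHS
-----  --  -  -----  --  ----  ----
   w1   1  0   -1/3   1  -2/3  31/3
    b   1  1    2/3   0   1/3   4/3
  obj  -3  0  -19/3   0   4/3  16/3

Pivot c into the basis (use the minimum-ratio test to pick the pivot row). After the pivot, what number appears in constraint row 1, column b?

1/2

Ratio test on column c — row 1: entry -1/3 ≤ 0; row 2: (4/3)/(2/3) = 2. Minimum is 2 at row 2 (b leaves); pivot element 2/3.
Divide row 2 by 2/3; eliminate column c from the other rows.
Row 1 update in column b: 0 − (-1/3)·(3/2) = 1/2.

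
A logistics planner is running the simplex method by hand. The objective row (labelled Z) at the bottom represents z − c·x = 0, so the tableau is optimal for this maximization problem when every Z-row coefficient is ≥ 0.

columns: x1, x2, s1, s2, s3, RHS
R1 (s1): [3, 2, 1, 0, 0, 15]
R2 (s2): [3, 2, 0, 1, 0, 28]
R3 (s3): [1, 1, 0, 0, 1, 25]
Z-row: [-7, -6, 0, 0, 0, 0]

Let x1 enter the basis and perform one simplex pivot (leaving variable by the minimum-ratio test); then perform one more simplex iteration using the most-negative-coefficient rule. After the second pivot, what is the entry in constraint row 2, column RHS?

Ratio test on column x1 — row 1: 15/3 = 5; row 2: 28/3 = 28/3; row 3: 25/1 = 25. Minimum is 5 at row 1 (s1 leaves); pivot element 3.
Divide row 1 by 3; eliminate column x1 from the other rows.
Second iteration: most negative Z-row entry is -4/3 in column x2, so x2 enters.
Ratio test on column x2 — row 1: 5/(2/3) = 15/2; row 2: entry 0 ≤ 0; row 3: 20/(1/3) = 60. Minimum is 15/2 at row 1 (x1 leaves); pivot element 2/3.
Divide row 1 by 2/3; eliminate column x2 from the other rows.
After both pivots, the entry at constraint row 2, column RHS is 13.

13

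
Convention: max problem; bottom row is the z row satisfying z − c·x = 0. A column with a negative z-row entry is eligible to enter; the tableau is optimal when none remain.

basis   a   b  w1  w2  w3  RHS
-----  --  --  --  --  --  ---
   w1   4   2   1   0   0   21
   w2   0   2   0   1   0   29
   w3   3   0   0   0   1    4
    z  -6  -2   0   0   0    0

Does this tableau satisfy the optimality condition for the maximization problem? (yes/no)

no

The z-row has a negative entry -6 in column a, so it is not optimal.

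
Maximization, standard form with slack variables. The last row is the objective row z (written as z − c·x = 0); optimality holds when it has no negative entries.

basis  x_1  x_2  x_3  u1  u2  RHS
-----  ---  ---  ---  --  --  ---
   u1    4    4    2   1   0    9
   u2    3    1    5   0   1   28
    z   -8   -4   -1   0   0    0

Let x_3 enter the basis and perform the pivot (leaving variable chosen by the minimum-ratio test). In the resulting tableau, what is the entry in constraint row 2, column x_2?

Ratio test on column x_3 — row 1: 9/2 = 9/2; row 2: 28/5 = 28/5. Minimum is 9/2 at row 1 (u1 leaves); pivot element 2.
Divide row 1 by 2; eliminate column x_3 from the other rows.
Row 2 update in column x_2: 1 − 5·2 = -9.

-9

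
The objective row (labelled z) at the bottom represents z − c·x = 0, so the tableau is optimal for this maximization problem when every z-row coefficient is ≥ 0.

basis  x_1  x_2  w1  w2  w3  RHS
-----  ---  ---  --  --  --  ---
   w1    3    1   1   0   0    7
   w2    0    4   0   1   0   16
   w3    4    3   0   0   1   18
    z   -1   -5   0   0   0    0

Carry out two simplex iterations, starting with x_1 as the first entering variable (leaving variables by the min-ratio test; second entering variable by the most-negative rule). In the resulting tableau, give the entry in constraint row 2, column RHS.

Ratio test on column x_1 — row 1: 7/3 = 7/3; row 2: entry 0 ≤ 0; row 3: 18/4 = 9/2. Minimum is 7/3 at row 1 (w1 leaves); pivot element 3.
Divide row 1 by 3; eliminate column x_1 from the other rows.
Second iteration: most negative z-row entry is -14/3 in column x_2, so x_2 enters.
Ratio test on column x_2 — row 1: (7/3)/(1/3) = 7; row 2: 16/4 = 4; row 3: (26/3)/(5/3) = 26/5. Minimum is 4 at row 2 (w2 leaves); pivot element 4.
Divide row 2 by 4; eliminate column x_2 from the other rows.
After both pivots, the entry at constraint row 2, column RHS is 4.

4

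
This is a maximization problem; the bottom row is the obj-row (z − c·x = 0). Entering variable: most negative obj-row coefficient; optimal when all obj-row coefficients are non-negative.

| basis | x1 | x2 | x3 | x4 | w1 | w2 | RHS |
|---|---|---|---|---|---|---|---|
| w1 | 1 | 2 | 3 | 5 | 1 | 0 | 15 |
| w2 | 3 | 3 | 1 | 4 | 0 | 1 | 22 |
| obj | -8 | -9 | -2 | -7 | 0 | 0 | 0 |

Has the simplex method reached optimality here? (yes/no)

The obj-row has a negative entry -9 in column x2, so it is not optimal.

no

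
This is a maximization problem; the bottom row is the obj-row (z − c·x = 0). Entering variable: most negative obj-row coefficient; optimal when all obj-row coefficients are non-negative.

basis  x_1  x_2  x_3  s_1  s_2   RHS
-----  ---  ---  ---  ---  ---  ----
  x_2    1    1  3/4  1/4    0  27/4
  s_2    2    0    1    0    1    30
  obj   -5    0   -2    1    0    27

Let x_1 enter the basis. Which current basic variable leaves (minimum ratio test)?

Column x_1 entries and ratios — x_2: (27/4)/1 = 27/4; s_2: 30/2 = 15.
Smallest ratio is 27/4 in the row of x_2, so x_2 leaves.

x_2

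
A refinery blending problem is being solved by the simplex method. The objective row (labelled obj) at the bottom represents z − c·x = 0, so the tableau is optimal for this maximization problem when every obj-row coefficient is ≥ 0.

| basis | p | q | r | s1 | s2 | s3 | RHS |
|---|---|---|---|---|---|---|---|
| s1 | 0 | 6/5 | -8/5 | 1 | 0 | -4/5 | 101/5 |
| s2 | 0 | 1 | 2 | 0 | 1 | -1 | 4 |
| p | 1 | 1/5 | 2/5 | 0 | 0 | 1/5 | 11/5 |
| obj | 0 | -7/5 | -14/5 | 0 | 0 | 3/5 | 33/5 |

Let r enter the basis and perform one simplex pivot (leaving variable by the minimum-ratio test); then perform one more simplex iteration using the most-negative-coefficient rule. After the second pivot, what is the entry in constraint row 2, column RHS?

Ratio test on column r — row 1: entry -8/5 ≤ 0; row 2: 4/2 = 2; row 3: (11/5)/(2/5) = 11/2. Minimum is 2 at row 2 (s2 leaves); pivot element 2.
Divide row 2 by 2; eliminate column r from the other rows.
Second iteration: most negative obj-row entry is -4/5 in column s3, so s3 enters.
Ratio test on column s3 — row 1: entry -8/5 ≤ 0; row 2: entry -1/2 ≤ 0; row 3: (7/5)/(2/5) = 7/2. Minimum is 7/2 at row 3 (p leaves); pivot element 2/5.
Divide row 3 by 2/5; eliminate column s3 from the other rows.
After both pivots, the entry at constraint row 2, column RHS is 15/4.

15/4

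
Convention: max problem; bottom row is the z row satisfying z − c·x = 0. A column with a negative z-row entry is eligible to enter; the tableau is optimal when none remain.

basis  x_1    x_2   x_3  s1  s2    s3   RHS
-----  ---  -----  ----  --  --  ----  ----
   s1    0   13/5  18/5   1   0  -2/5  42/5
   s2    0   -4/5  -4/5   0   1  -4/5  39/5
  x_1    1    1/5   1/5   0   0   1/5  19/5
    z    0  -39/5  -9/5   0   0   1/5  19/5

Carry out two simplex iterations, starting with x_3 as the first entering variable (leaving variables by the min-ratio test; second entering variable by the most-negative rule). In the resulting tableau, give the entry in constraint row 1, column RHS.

Ratio test on column x_3 — row 1: (42/5)/(18/5) = 7/3; row 2: entry -4/5 ≤ 0; row 3: (19/5)/(1/5) = 19. Minimum is 7/3 at row 1 (s1 leaves); pivot element 18/5.
Divide row 1 by 18/5; eliminate column x_3 from the other rows.
Second iteration: most negative z-row entry is -13/2 in column x_2, so x_2 enters.
Ratio test on column x_2 — row 1: (7/3)/(13/18) = 42/13; row 2: entry -2/9 ≤ 0; row 3: (10/3)/(1/18) = 60. Minimum is 42/13 at row 1 (x_3 leaves); pivot element 13/18.
Divide row 1 by 13/18; eliminate column x_2 from the other rows.
After both pivots, the entry at constraint row 1, column RHS is 42/13.

42/13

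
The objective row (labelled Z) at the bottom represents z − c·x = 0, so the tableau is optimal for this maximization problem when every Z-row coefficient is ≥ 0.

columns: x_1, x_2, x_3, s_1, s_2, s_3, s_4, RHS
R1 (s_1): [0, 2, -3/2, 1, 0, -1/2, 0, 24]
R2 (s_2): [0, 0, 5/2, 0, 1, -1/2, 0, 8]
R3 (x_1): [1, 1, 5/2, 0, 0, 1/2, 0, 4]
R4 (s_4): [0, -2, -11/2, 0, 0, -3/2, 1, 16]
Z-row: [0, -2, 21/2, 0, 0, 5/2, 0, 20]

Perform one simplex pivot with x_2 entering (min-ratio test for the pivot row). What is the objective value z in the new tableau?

28

Ratio test on column x_2 — row 1: 24/2 = 12; row 2: entry 0 ≤ 0; row 3: 4/1 = 4; row 4: entry -2 ≤ 0. Minimum is 4 at row 3 (x_1 leaves); pivot element 1.
Pivot on row 3; the Z-row RHS becomes 20 − (-2)·4 = 28.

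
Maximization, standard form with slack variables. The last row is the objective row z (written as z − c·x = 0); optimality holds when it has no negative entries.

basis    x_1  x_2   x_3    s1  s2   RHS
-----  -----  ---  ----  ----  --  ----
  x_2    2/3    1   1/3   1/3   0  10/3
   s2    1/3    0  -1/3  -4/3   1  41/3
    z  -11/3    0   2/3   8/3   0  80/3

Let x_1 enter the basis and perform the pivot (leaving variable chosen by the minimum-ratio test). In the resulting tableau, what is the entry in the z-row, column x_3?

Ratio test on column x_1 — row 1: (10/3)/(2/3) = 5; row 2: (41/3)/(1/3) = 41. Minimum is 5 at row 1 (x_2 leaves); pivot element 2/3.
Divide row 1 by 2/3; eliminate column x_1 from the other rows.
z-row update in column x_3: 2/3 − (-11/3)·(1/2) = 5/2.

5/2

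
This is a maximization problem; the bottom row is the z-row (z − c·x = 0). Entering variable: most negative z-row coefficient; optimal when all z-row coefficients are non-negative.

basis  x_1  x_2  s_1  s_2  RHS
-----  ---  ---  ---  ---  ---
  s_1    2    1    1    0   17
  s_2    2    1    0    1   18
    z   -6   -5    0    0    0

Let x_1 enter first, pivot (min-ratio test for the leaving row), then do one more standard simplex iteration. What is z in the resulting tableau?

85

Ratio test on column x_1 — row 1: 17/2 = 17/2; row 2: 18/2 = 9. Minimum is 17/2 at row 1 (s_1 leaves); pivot element 2.
Pivot on row 1; the z-row RHS becomes 0 − (-6)·(17/2) = 51.
Next entering variable (most negative z-row entry -2): x_2.
Ratio test on column x_2 — row 1: (17/2)/(1/2) = 17; row 2: entry 0 ≤ 0. Minimum is 17 at row 1 (x_1 leaves); pivot element 1/2.
After the second pivot the z-row RHS is 51 − (-2)·17 = 85.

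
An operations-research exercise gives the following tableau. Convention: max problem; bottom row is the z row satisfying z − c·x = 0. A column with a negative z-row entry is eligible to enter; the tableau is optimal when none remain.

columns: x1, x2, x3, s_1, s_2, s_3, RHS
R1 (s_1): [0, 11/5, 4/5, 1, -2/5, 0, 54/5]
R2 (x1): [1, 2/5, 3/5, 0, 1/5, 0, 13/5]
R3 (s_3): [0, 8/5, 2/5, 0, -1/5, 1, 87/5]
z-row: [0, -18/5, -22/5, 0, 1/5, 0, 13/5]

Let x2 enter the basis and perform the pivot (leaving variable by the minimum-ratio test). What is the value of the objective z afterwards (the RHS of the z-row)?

Ratio test on column x2 — row 1: (54/5)/(11/5) = 54/11; row 2: (13/5)/(2/5) = 13/2; row 3: (87/5)/(8/5) = 87/8. Minimum is 54/11 at row 1 (s_1 leaves); pivot element 11/5.
Pivot on row 1; the z-row RHS becomes 13/5 − (-18/5)·(54/11) = 223/11.

223/11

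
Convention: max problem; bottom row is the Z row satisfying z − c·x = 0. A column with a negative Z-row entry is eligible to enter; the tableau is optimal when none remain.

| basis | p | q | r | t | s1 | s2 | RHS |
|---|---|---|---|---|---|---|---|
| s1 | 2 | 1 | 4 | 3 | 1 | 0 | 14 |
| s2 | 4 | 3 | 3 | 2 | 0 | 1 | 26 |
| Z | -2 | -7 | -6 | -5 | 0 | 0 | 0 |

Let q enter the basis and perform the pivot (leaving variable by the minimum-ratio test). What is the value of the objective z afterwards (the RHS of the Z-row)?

Ratio test on column q — row 1: 14/1 = 14; row 2: 26/3 = 26/3. Minimum is 26/3 at row 2 (s2 leaves); pivot element 3.
Pivot on row 2; the Z-row RHS becomes 0 − (-7)·(26/3) = 182/3.

182/3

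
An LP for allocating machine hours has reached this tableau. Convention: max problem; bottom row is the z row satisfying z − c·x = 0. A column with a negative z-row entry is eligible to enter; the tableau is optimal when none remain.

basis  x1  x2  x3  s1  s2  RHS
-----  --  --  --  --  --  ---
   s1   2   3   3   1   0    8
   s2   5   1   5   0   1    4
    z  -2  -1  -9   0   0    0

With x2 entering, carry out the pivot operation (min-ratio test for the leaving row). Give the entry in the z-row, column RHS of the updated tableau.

8/3

Ratio test on column x2 — row 1: 8/3 = 8/3; row 2: 4/1 = 4. Minimum is 8/3 at row 1 (s1 leaves); pivot element 3.
Divide row 1 by 3; eliminate column x2 from the other rows.
z-row update in column RHS: 0 − (-1)·(8/3) = 8/3.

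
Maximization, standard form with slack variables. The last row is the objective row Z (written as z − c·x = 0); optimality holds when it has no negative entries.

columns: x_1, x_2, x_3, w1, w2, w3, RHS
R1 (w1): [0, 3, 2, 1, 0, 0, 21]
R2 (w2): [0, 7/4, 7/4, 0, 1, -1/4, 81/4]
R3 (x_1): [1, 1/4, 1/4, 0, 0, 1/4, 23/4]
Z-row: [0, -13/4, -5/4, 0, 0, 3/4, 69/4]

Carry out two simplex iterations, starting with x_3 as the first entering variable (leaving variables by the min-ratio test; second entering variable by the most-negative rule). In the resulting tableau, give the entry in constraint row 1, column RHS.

Ratio test on column x_3 — row 1: 21/2 = 21/2; row 2: (81/4)/(7/4) = 81/7; row 3: (23/4)/(1/4) = 23. Minimum is 21/2 at row 1 (w1 leaves); pivot element 2.
Divide row 1 by 2; eliminate column x_3 from the other rows.
Second iteration: most negative Z-row entry is -11/8 in column x_2, so x_2 enters.
Ratio test on column x_2 — row 1: (21/2)/(3/2) = 7; row 2: entry -7/8 ≤ 0; row 3: entry -1/8 ≤ 0. Minimum is 7 at row 1 (x_3 leaves); pivot element 3/2.
Divide row 1 by 3/2; eliminate column x_2 from the other rows.
After both pivots, the entry at constraint row 1, column RHS is 7.

7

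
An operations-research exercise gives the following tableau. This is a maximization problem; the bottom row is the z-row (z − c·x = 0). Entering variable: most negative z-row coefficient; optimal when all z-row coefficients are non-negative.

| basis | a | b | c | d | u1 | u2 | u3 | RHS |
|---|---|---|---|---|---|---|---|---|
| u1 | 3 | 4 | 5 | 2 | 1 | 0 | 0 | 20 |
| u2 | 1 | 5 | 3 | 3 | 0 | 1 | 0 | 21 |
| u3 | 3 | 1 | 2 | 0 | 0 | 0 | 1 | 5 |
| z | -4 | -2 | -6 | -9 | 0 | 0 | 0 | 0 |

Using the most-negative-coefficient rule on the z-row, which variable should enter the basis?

d

Negative z-row entries: a: -4, b: -2, c: -6, d: -9.
The most negative is -9 in column d, so d enters.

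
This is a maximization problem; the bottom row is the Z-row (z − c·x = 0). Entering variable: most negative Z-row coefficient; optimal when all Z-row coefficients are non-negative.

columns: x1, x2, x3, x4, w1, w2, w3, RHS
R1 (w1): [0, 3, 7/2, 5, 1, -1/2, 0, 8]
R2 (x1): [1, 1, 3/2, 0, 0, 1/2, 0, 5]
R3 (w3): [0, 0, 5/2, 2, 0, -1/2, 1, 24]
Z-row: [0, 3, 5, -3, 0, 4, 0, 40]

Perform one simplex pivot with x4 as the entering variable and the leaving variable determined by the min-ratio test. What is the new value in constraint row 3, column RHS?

Ratio test on column x4 — row 1: 8/5 = 8/5; row 2: entry 0 ≤ 0; row 3: 24/2 = 12. Minimum is 8/5 at row 1 (w1 leaves); pivot element 5.
Divide row 1 by 5; eliminate column x4 from the other rows.
Row 3 update in column RHS: 24 − 2·(8/5) = 104/5.

104/5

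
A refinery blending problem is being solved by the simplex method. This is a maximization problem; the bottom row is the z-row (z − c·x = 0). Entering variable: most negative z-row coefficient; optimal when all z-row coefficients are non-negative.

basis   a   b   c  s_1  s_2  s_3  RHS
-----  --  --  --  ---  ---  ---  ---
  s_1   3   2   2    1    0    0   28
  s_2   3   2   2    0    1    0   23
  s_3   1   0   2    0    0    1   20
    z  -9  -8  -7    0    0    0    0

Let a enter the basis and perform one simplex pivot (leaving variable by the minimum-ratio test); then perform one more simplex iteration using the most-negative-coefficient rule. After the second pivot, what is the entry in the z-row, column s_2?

Ratio test on column a — row 1: 28/3 = 28/3; row 2: 23/3 = 23/3; row 3: 20/1 = 20. Minimum is 23/3 at row 2 (s_2 leaves); pivot element 3.
Divide row 2 by 3; eliminate column a from the other rows.
Second iteration: most negative z-row entry is -2 in column b, so b enters.
Ratio test on column b — row 1: entry 0 ≤ 0; row 2: (23/3)/(2/3) = 23/2; row 3: entry -2/3 ≤ 0. Minimum is 23/2 at row 2 (a leaves); pivot element 2/3.
Divide row 2 by 2/3; eliminate column b from the other rows.
After both pivots, the entry at the z-row, column s_2 is 4.

4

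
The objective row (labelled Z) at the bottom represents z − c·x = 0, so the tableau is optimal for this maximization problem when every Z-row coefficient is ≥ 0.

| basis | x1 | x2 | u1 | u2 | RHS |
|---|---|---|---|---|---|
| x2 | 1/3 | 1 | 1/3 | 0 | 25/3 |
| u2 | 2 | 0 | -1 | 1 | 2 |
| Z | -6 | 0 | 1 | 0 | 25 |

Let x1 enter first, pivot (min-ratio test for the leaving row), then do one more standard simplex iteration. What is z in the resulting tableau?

63

Ratio test on column x1 — row 1: (25/3)/(1/3) = 25; row 2: 2/2 = 1. Minimum is 1 at row 2 (u2 leaves); pivot element 2.
Pivot on row 2; the Z-row RHS becomes 25 − (-6)·1 = 31.
Next entering variable (most negative Z-row entry -2): u1.
Ratio test on column u1 — row 1: 8/(1/2) = 16; row 2: entry -1/2 ≤ 0. Minimum is 16 at row 1 (x2 leaves); pivot element 1/2.
After the second pivot the Z-row RHS is 31 − (-2)·16 = 63.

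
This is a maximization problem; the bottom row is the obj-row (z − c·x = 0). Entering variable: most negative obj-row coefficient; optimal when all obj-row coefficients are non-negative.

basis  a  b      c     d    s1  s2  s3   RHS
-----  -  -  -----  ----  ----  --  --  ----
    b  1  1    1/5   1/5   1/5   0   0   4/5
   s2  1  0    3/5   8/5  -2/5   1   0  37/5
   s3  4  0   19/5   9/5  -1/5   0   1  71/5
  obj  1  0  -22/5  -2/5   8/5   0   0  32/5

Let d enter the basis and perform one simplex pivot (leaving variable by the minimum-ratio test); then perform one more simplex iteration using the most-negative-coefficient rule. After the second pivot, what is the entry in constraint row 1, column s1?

Ratio test on column d — row 1: (4/5)/(1/5) = 4; row 2: (37/5)/(8/5) = 37/8; row 3: (71/5)/(9/5) = 71/9. Minimum is 4 at row 1 (b leaves); pivot element 1/5.
Divide row 1 by 1/5; eliminate column d from the other rows.
Second iteration: most negative obj-row entry is -4 in column c, so c enters.
Ratio test on column c — row 1: 4/1 = 4; row 2: entry -1 ≤ 0; row 3: 7/2 = 7/2. Minimum is 7/2 at row 3 (s3 leaves); pivot element 2.
Divide row 3 by 2; eliminate column c from the other rows.
After both pivots, the entry at constraint row 1, column s1 is 2.

2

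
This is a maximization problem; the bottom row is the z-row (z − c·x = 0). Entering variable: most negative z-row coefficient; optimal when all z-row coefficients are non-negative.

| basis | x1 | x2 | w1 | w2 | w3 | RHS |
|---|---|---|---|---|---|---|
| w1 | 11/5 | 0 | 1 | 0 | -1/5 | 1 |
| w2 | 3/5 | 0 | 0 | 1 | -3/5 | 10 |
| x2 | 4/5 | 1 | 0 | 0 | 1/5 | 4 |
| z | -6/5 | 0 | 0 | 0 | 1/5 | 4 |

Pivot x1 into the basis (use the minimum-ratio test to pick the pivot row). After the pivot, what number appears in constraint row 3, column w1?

-4/11

Ratio test on column x1 — row 1: 1/(11/5) = 5/11; row 2: 10/(3/5) = 50/3; row 3: 4/(4/5) = 5. Minimum is 5/11 at row 1 (w1 leaves); pivot element 11/5.
Divide row 1 by 11/5; eliminate column x1 from the other rows.
Row 3 update in column w1: 0 − (4/5)·(5/11) = -4/11.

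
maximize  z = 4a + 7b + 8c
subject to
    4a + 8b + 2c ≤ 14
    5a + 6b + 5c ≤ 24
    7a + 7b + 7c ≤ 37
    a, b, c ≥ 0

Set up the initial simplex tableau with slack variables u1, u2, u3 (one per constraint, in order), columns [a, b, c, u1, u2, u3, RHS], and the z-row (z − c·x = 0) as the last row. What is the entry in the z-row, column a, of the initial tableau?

The z-row carries the negated objective coefficients: the a entry is -4.

-4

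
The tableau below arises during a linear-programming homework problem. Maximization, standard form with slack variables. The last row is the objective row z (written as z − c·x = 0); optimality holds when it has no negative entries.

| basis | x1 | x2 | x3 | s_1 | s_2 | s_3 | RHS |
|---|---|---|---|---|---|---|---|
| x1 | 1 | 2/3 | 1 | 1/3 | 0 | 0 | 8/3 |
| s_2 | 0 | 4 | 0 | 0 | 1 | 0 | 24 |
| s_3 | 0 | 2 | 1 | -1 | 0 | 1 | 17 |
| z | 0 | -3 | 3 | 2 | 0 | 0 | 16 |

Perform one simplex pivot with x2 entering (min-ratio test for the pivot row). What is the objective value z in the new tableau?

28

Ratio test on column x2 — row 1: (8/3)/(2/3) = 4; row 2: 24/4 = 6; row 3: 17/2 = 17/2. Minimum is 4 at row 1 (x1 leaves); pivot element 2/3.
Pivot on row 1; the z-row RHS becomes 16 − (-3)·4 = 28.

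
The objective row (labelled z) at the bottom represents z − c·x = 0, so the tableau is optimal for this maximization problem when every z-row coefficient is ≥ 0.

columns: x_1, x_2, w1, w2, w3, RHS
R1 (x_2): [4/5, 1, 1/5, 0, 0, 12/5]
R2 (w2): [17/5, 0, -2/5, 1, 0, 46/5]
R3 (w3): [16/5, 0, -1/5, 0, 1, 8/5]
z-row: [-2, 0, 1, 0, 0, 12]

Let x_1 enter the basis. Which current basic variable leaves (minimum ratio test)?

w3

Column x_1 entries and ratios — x_2: (12/5)/(4/5) = 3; w2: (46/5)/(17/5) = 46/17; w3: (8/5)/(16/5) = 1/2.
Smallest ratio is 1/2 in the row of w3, so w3 leaves.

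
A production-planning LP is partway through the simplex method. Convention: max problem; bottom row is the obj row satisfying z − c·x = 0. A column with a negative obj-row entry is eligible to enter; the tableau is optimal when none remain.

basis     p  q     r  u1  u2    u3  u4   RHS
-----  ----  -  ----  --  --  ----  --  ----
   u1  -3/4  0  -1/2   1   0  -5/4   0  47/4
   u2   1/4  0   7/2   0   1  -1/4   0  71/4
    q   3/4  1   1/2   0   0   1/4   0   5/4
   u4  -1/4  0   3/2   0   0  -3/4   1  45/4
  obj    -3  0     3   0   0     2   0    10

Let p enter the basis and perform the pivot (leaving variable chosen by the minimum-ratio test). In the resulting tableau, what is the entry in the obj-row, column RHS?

15

Ratio test on column p — row 1: entry -3/4 ≤ 0; row 2: (71/4)/(1/4) = 71; row 3: (5/4)/(3/4) = 5/3; row 4: entry -1/4 ≤ 0. Minimum is 5/3 at row 3 (q leaves); pivot element 3/4.
Divide row 3 by 3/4; eliminate column p from the other rows.
obj-row update in column RHS: 10 − (-3)·(5/3) = 15.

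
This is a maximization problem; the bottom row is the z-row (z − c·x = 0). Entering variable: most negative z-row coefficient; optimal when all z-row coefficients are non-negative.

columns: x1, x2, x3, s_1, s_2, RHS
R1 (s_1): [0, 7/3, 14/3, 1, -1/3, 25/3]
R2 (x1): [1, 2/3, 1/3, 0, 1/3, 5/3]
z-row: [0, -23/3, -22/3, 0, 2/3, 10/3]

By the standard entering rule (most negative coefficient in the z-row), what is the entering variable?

x2

Negative z-row entries: x2: -23/3, x3: -22/3.
The most negative is -23/3 in column x2, so x2 enters.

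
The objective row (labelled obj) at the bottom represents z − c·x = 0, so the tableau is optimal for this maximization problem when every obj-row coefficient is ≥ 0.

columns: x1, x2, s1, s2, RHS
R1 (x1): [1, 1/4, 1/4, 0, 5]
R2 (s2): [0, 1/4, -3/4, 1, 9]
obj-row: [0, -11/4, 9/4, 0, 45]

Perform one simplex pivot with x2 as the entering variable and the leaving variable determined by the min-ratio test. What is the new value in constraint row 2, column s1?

Ratio test on column x2 — row 1: 5/(1/4) = 20; row 2: 9/(1/4) = 36. Minimum is 20 at row 1 (x1 leaves); pivot element 1/4.
Divide row 1 by 1/4; eliminate column x2 from the other rows.
Row 2 update in column s1: -3/4 − (1/4)·1 = -1.

-1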